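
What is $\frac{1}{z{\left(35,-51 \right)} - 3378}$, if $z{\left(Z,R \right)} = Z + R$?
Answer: $- \frac{1}{3394} \approx -0.00029464$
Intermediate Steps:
$z{\left(Z,R \right)} = R + Z$
$\frac{1}{z{\left(35,-51 \right)} - 3378} = \frac{1}{\left(-51 + 35\right) - 3378} = \frac{1}{-16 - 3378} = \frac{1}{-3394} = - \frac{1}{3394}$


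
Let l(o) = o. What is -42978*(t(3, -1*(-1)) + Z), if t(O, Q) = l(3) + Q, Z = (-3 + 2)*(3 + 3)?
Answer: 85956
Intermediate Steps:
Z = -6 (Z = -1*6 = -6)
t(O, Q) = 3 + Q
-42978*(t(3, -1*(-1)) + Z) = -42978*((3 - 1*(-1)) - 6) = -42978*((3 + 1) - 6) = -42978*(4 - 6) = -42978*(-2) = -7163*(-12) = 85956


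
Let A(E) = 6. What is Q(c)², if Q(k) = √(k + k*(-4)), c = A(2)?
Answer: -18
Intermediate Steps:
c = 6
Q(k) = √3*√(-k) (Q(k) = √(k - 4*k) = √(-3*k) = √3*√(-k))
Q(c)² = (√3*√(-1*6))² = (√3*√(-6))² = (√3*(I*√6))² = (3*I*√2)² = -18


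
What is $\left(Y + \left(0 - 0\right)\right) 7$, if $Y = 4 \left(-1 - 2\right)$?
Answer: $-84$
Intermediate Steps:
$Y = -12$ ($Y = 4 \left(-3\right) = -12$)
$\left(Y + \left(0 - 0\right)\right) 7 = \left(-12 + \left(0 - 0\right)\right) 7 = \left(-12 + \left(0 + 0\right)\right) 7 = \left(-12 + 0\right) 7 = \left(-12\right) 7 = -84$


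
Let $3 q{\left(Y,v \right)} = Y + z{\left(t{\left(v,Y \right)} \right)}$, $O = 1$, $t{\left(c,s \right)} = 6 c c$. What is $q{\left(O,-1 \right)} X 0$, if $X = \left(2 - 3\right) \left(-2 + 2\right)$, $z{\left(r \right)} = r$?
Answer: $0$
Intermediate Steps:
$t{\left(c,s \right)} = 6 c^{2}$
$q{\left(Y,v \right)} = 2 v^{2} + \frac{Y}{3}$ ($q{\left(Y,v \right)} = \frac{Y + 6 v^{2}}{3} = 2 v^{2} + \frac{Y}{3}$)
$X = 0$ ($X = \left(-1\right) 0 = 0$)
$q{\left(O,-1 \right)} X 0 = \left(2 \left(-1\right)^{2} + \frac{1}{3} \cdot 1\right) 0 \cdot 0 = \left(2 \cdot 1 + \frac{1}{3}\right) 0 \cdot 0 = \left(2 + \frac{1}{3}\right) 0 \cdot 0 = \frac{7}{3} \cdot 0 \cdot 0 = 0 \cdot 0 = 0$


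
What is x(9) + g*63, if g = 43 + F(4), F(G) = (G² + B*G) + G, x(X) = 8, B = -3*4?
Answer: 953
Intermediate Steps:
B = -12
F(G) = G² - 11*G (F(G) = (G² - 12*G) + G = G² - 11*G)
g = 15 (g = 43 + 4*(-11 + 4) = 43 + 4*(-7) = 43 - 28 = 15)
x(9) + g*63 = 8 + 15*63 = 8 + 945 = 953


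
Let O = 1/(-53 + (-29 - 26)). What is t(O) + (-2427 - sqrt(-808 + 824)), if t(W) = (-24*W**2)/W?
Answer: -21877/9 ≈ -2430.8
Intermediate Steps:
O = -1/108 (O = 1/(-53 - 55) = 1/(-108) = -1/108 ≈ -0.0092593)
t(W) = -24*W
t(O) + (-2427 - sqrt(-808 + 824)) = -24*(-1/108) + (-2427 - sqrt(-808 + 824)) = 2/9 + (-2427 - sqrt(16)) = 2/9 + (-2427 - 1*4) = 2/9 + (-2427 - 4) = 2/9 - 2431 = -21877/9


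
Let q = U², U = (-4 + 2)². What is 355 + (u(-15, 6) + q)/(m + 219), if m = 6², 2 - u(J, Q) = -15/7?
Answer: 211272/595 ≈ 355.08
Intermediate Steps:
u(J, Q) = 29/7 (u(J, Q) = 2 - (-15)/7 = 2 - 1*(-15/7) = 2 + 15/7 = 29/7)
m = 36
U = 4 (U = (-2)² = 4)
q = 16 (q = 4² = 16)
355 + (u(-15, 6) + q)/(m + 219) = 355 + (29/7 + 16)/(36 + 219) = 355 + (141/7)/255 = 355 + (141/7)*(1/255) = 355 + 47/595 = 211272/595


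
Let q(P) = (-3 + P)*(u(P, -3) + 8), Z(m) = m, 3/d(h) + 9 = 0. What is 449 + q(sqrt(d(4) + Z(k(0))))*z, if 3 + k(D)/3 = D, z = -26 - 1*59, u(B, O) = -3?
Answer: 1724 - 850*I*sqrt(21)/3 ≈ 1724.0 - 1298.4*I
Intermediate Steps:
d(h) = -1/3 (d(h) = 3/(-9 + 0) = 3/(-9) = 3*(-1/9) = -1/3)
z = -85 (z = -26 - 59 = -85)
k(D) = -9 + 3*D
q(P) = -15 + 5*P (q(P) = (-3 + P)*(-3 + 8) = (-3 + P)*5 = -15 + 5*P)
449 + q(sqrt(d(4) + Z(k(0))))*z = 449 + (-15 + 5*sqrt(-1/3 + (-9 + 3*0)))*(-85) = 449 + (-15 + 5*sqrt(-1/3 + (-9 + 0)))*(-85) = 449 + (-15 + 5*sqrt(-1/3 - 9))*(-85) = 449 + (-15 + 5*sqrt(-28/3))*(-85) = 449 + (-15 + 5*(2*I*sqrt(21)/3))*(-85) = 449 + (-15 + 10*I*sqrt(21)/3)*(-85) = 449 + (1275 - 850*I*sqrt(21)/3) = 1724 - 850*I*sqrt(21)/3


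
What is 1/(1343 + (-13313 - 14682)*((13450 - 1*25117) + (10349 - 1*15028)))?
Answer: 1/457607613 ≈ 2.1853e-9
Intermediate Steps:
1/(1343 + (-13313 - 14682)*((13450 - 1*25117) + (10349 - 1*15028))) = 1/(1343 - 27995*((13450 - 25117) + (10349 - 15028))) = 1/(1343 - 27995*(-11667 - 4679)) = 1/(1343 - 27995*(-16346)) = 1/(1343 + 457606270) = 1/457607613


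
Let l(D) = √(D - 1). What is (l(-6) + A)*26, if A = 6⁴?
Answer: 33696 + 26*I*√7 ≈ 33696.0 + 68.79*I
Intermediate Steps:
A = 1296
l(D) = √(-1 + D)
(l(-6) + A)*26 = (√(-1 - 6) + 1296)*26 = (√(-7) + 1296)*26 = (I*√7 + 1296)*26 = (1296 + I*√7)*26 = 33696 + 26*I*√7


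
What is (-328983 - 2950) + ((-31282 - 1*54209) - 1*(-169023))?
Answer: -248401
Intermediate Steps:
(-328983 - 2950) + ((-31282 - 1*54209) - 1*(-169023)) = -331933 + ((-31282 - 54209) + 169023) = -331933 + (-85491 + 169023) = -331933 + 83532 = -248401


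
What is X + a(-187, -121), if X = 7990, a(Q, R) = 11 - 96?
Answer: 7905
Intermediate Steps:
a(Q, R) = -85
X + a(-187, -121) = 7990 - 85 = 7905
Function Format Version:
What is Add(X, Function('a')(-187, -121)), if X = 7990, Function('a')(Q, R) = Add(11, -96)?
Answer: 7905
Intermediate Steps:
Function('a')(Q, R) = -85
Add(X, Function('a')(-187, -121)) = Add(7990, -85) = 7905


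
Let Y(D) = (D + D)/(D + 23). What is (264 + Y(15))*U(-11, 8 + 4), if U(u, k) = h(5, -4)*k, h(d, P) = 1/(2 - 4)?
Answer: -30186/19 ≈ -1588.7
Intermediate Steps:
h(d, P) = -½ (h(d, P) = 1/(-2) = -½)
Y(D) = 2*D/(23 + D) (Y(D) = (2*D)/(23 + D) = 2*D/(23 + D))
U(u, k) = -k/2
(264 + Y(15))*U(-11, 8 + 4) = (264 + 2*15/(23 + 15))*(-(8 + 4)/2) = (264 + 2*15/38)*(-½*12) = (264 + 2*15*(1/38))*(-6) = (264 + 15/19)*(-6) = (5031/19)*(-6) = -30186/19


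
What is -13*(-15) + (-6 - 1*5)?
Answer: 184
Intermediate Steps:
-13*(-15) + (-6 - 1*5) = 195 + (-6 - 5) = 195 - 11 = 184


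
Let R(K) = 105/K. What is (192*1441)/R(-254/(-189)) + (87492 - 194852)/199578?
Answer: 779063951248/220034745 ≈ 3540.6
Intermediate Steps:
(192*1441)/R(-254/(-189)) + (87492 - 194852)/199578 = (192*1441)/((105/((-254/(-189))))) + (87492 - 194852)/199578 = 276672/((105/((-254*(-1/189))))) - 107360*1/199578 = 276672/((105/(254/189))) - 53680/99789 = 276672/((105*(189/254))) - 53680/99789 = 276672/(19845/254) - 53680/99789 = 276672*(254/19845) - 53680/99789 = 23424896/6615 - 53680/99789 = 779063951248/220034745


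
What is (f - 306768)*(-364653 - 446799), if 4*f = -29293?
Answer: 254869972995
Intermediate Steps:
f = -29293/4 (f = (1/4)*(-29293) = -29293/4 ≈ -7323.3)
(f - 306768)*(-364653 - 446799) = (-29293/4 - 306768)*(-364653 - 446799) = -1256365/4*(-811452) = 254869972995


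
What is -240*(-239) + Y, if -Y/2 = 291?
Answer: 56778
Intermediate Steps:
Y = -582 (Y = -2*291 = -582)
-240*(-239) + Y = -240*(-239) - 582 = 57360 - 582 = 56778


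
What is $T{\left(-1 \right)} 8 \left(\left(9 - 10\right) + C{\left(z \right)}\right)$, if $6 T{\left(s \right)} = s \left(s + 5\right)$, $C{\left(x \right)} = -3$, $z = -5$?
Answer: $\frac{64}{3} \approx 21.333$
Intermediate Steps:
$T{\left(s \right)} = \frac{s \left(5 + s\right)}{6}$ ($T{\left(s \right)} = \frac{s \left(s + 5\right)}{6} = \frac{s \left(5 + s\right)}{6}$)
$T{\left(-1 \right)} 8 \left(\left(9 - 10\right) + C{\left(z \right)}\right) = \frac{1}{6} \left(-1\right) \left(5 - 1\right) 8 \left(\left(9 - 10\right) - 3\right) = \frac{1}{6} \left(-1\right) 4 \cdot 8 \left(-1 - 3\right) = \left(- \frac{2}{3}\right) 8 \left(-4\right) = \left(- \frac{16}{3}\right) \left(-4\right) = \frac{64}{3}$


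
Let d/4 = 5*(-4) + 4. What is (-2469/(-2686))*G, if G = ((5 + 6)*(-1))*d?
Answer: 869088/1343 ≈ 647.12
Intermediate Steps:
d = -64 (d = 4*(5*(-4) + 4) = 4*(-20 + 4) = 4*(-16) = -64)
G = 704 (G = ((5 + 6)*(-1))*(-64) = (11*(-1))*(-64) = -11*(-64) = 704)
(-2469/(-2686))*G = -2469/(-2686)*704 = -2469*(-1/2686)*704 = (2469/2686)*704 = 869088/1343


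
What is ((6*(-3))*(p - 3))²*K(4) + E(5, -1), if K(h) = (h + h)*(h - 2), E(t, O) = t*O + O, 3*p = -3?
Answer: 82938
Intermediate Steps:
p = -1 (p = (⅓)*(-3) = -1)
E(t, O) = O + O*t (E(t, O) = O*t + O = O + O*t)
K(h) = 2*h*(-2 + h) (K(h) = (2*h)*(-2 + h) = 2*h*(-2 + h))
((6*(-3))*(p - 3))²*K(4) + E(5, -1) = ((6*(-3))*(-1 - 3))²*(2*4*(-2 + 4)) - (1 + 5) = (-18*(-4))²*(2*4*2) - 1*6 = 72²*16 - 6 = 5184*16 - 6 = 82944 - 6 = 82938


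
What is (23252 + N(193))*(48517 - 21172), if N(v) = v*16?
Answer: 720267300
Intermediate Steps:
N(v) = 16*v
(23252 + N(193))*(48517 - 21172) = (23252 + 16*193)*(48517 - 21172) = (23252 + 3088)*27345 = 26340*27345 = 720267300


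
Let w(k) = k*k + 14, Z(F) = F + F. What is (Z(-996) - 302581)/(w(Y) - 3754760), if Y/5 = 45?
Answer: 304573/3704121 ≈ 0.082225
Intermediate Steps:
Y = 225 (Y = 5*45 = 225)
Z(F) = 2*F
w(k) = 14 + k² (w(k) = k² + 14 = 14 + k²)
(Z(-996) - 302581)/(w(Y) - 3754760) = (2*(-996) - 302581)/((14 + 225²) - 3754760) = (-1992 - 302581)/((14 + 50625) - 3754760) = -304573/(50639 - 3754760) = -304573/(-3704121) = -304573*(-1/3704121) = 304573/3704121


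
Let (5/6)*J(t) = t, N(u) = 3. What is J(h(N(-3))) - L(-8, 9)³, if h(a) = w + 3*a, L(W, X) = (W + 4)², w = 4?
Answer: -20402/5 ≈ -4080.4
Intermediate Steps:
L(W, X) = (4 + W)²
h(a) = 4 + 3*a
J(t) = 6*t/5
J(h(N(-3))) - L(-8, 9)³ = 6*(4 + 3*3)/5 - ((4 - 8)²)³ = 6*(4 + 9)/5 - ((-4)²)³ = (6/5)*13 - 1*16³ = 78/5 - 1*4096 = 78/5 - 4096 = -20402/5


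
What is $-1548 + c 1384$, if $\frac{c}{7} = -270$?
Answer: $-2617308$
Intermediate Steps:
$c = -1890$ ($c = 7 \left(-270\right) = -1890$)
$-1548 + c 1384 = -1548 - 2615760 = -2617308$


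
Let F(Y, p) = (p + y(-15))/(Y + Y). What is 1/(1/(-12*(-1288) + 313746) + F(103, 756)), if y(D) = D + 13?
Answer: 33907806/124109257 ≈ 0.27321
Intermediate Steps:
y(D) = 13 + D
F(Y, p) = (-2 + p)/(2*Y) (F(Y, p) = (p + (13 - 15))/(Y + Y) = (p - 2)/((2*Y)) = (-2 + p)*(1/(2*Y)) = (-2 + p)/(2*Y))
1/(1/(-12*(-1288) + 313746) + F(103, 756)) = 1/(1/(-12*(-1288) + 313746) + (½)*(-2 + 756)/103) = 1/(1/(15456 + 313746) + (½)*(1/103)*754) = 1/(1/329202 + 377/103) = 1/(124109257/33907806) = 33907806/124109257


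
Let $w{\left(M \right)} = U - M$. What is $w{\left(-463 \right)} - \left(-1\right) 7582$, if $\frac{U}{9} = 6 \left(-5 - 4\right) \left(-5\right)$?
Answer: $10475$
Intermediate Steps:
$U = 2430$ ($U = 9 \cdot 6 \left(-5 - 4\right) \left(-5\right) = 9 \cdot 6 \left(-9\right) \left(-5\right) = 9 \left(\left(-54\right) \left(-5\right)\right) = 9 \cdot 270 = 2430$)
$w{\left(M \right)} = 2430 - M$
$w{\left(-463 \right)} - \left(-1\right) 7582 = \left(2430 - -463\right) - \left(-1\right) 7582 = \left(2430 + 463\right) - -7582 = 2893 + 7582 = 10475$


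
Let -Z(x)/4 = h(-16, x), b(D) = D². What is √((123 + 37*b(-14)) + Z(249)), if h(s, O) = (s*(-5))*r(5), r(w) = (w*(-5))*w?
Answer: 5*√1895 ≈ 217.66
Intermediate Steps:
r(w) = -5*w² (r(w) = (-5*w)*w = -5*w²)
h(s, O) = 625*s (h(s, O) = (s*(-5))*(-5*5²) = (-5*s)*(-5*25) = -5*s*(-125) = 625*s)
Z(x) = 40000 (Z(x) = -2500*(-16) = -4*(-10000) = 40000)
√((123 + 37*b(-14)) + Z(249)) = √((123 + 37*(-14)²) + 40000) = √((123 + 37*196) + 40000) = √((123 + 7252) + 40000) = √(7375 + 40000) = √47375 = 5*√1895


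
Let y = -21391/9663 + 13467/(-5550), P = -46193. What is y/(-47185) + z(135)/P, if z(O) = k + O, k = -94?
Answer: -30751970402249/38964027007767750 ≈ -0.00078924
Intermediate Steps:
y = -82950557/17876550 (y = -21391*1/9663 + 13467*(-1/5550) = -21391/9663 - 4489/1850 = -82950557/17876550 ≈ -4.6402)
z(O) = -94 + O
y/(-47185) + z(135)/P = -82950557/17876550/(-47185) + (-94 + 135)/(-46193) = -82950557/17876550*(-1/47185) + 41*(-1/46193) = 82950557/843505011750 - 41/46193 = -30751970402249/38964027007767750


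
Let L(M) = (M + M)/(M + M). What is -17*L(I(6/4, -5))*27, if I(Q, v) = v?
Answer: -459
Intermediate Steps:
L(M) = 1 (L(M) = (2*M)/((2*M)) = (2*M)*(1/(2*M)) = 1)
-17*L(I(6/4, -5))*27 = -17*1*27 = -17*27 = -459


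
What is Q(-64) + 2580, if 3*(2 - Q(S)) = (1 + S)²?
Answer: 1259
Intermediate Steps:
Q(S) = 2 - (1 + S)²/3
Q(-64) + 2580 = (2 - (1 - 64)²/3) + 2580 = (2 - ⅓*(-63)²) + 2580 = (2 - ⅓*3969) + 2580 = (2 - 1323) + 2580 = -1321 + 2580 = 1259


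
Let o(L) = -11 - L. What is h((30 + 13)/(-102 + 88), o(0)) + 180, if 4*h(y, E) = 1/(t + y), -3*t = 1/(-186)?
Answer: 4314447/23980 ≈ 179.92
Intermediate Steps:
t = 1/558 (t = -⅓/(-186) = -⅓*(-1/186) = 1/558 ≈ 0.0017921)
h(y, E) = 1/(4*(1/558 + y))
h((30 + 13)/(-102 + 88), o(0)) + 180 = 279/(2*(1 + 558*((30 + 13)/(-102 + 88)))) + 180 = 279/(2*(1 + 558*(43/(-14)))) + 180 = 279/(2*(1 + 558*(43*(-1/14)))) + 180 = 279/(2*(1 + 558*(-43/14))) + 180 = 279/(2*(1 - 11997/7)) + 180 = 279/(2*(-11990/7)) + 180 = (279/2)*(-7/11990) + 180 = -1953/23980 + 180 = 4314447/23980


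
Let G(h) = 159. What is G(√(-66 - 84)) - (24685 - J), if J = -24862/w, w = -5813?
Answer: -142544776/5813 ≈ -24522.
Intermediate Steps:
J = 24862/5813 (J = -24862/(-5813) = -24862*(-1/5813) = 24862/5813 ≈ 4.2770)
G(√(-66 - 84)) - (24685 - J) = 159 - (24685 - 1*24862/5813) = 159 - (24685 - 24862/5813) = 159 - 1*143469043/5813 = 159 - 143469043/5813 = -142544776/5813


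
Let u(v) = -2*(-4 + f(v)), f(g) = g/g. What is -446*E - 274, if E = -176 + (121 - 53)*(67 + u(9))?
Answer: -2135722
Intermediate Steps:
f(g) = 1
u(v) = 6 (u(v) = -2*(-4 + 1) = -2*(-3) = 6)
E = 4788 (E = -176 + (121 - 53)*(67 + 6) = -176 + 68*73 = -176 + 4964 = 4788)
-446*E - 274 = -446*4788 - 274 = -2135448 - 274 = -2135722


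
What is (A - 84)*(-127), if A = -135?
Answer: 27813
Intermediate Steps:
(A - 84)*(-127) = (-135 - 84)*(-127) = -219*(-127) = 27813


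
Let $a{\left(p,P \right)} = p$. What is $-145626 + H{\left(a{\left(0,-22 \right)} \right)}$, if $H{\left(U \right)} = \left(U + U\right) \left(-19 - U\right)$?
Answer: $-145626$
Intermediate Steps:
$H{\left(U \right)} = 2 U \left(-19 - U\right)$
$-145626 + H{\left(a{\left(0,-22 \right)} \right)} = -145626 - 0 \left(19 + 0\right) = -145626 - 0 \cdot 19 = -145626 + 0 = -145626$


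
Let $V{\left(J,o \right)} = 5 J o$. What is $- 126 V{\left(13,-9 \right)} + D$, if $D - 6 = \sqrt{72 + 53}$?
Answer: $73716 + 5 \sqrt{5} \approx 73727.0$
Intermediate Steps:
$V{\left(J,o \right)} = 5 J o$
$D = 6 + 5 \sqrt{5}$ ($D = 6 + \sqrt{72 + 53} = 6 + \sqrt{125} = 6 + 5 \sqrt{5} \approx 17.18$)
$- 126 V{\left(13,-9 \right)} + D = - 126 \cdot 5 \cdot 13 \left(-9\right) + \left(6 + 5 \sqrt{5}\right) = \left(-126\right) \left(-585\right) + \left(6 + 5 \sqrt{5}\right) = 73710 + \left(6 + 5 \sqrt{5}\right) = 73716 + 5 \sqrt{5}$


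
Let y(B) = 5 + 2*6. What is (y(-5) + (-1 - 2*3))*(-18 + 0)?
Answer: -180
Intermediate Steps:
y(B) = 17 (y(B) = 5 + 12 = 17)
(y(-5) + (-1 - 2*3))*(-18 + 0) = (17 + (-1 - 2*3))*(-18 + 0) = (17 + (-1 - 6))*(-18) = (17 - 7)*(-18) = 10*(-18) = -180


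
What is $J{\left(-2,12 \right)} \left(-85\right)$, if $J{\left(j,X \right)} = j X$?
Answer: $2040$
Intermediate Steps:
$J{\left(j,X \right)} = X j$
$J{\left(-2,12 \right)} \left(-85\right) = 12 \left(-2\right) \left(-85\right) = \left(-24\right) \left(-85\right) = 2040$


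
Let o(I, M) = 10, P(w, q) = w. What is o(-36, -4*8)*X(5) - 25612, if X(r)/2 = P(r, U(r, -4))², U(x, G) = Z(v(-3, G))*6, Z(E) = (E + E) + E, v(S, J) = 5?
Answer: -25112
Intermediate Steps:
Z(E) = 3*E (Z(E) = 2*E + E = 3*E)
U(x, G) = 90 (U(x, G) = (3*5)*6 = 15*6 = 90)
X(r) = 2*r²
o(-36, -4*8)*X(5) - 25612 = 10*(2*5²) - 25612 = 10*(2*25) - 25612 = 10*50 - 25612 = 500 - 25612 = -25112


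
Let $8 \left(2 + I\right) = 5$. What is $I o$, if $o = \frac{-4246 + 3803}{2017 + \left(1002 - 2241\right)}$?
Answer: $\frac{4873}{6224} \approx 0.78294$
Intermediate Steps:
$I = - \frac{11}{8}$ ($I = -2 + \frac{1}{8} \cdot 5 = -2 + \frac{5}{8} = - \frac{11}{8} \approx -1.375$)
$o = - \frac{443}{778}$ ($o = - \frac{443}{2017 - 1239} = - \frac{443}{778} \approx -0.56941$)
$I o = \left(- \frac{11}{8}\right) \left(- \frac{443}{778}\right) = \frac{4873}{6224}$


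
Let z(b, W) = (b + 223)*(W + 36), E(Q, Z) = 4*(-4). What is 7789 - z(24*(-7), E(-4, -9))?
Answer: 6689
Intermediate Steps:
E(Q, Z) = -16
z(b, W) = (36 + W)*(223 + b) (z(b, W) = (223 + b)*(36 + W) = (36 + W)*(223 + b))
7789 - z(24*(-7), E(-4, -9)) = 7789 - (8028 + 36*(24*(-7)) + 223*(-16) - 384*(-7)) = 7789 - (8028 + 36*(-168) - 3568 - 16*(-168)) = 7789 - (8028 - 6048 - 3568 + 2688) = 7789 - 1*1100 = 7789 - 1100 = 6689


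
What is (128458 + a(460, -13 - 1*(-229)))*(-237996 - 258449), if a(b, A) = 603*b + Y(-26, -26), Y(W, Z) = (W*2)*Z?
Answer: -202147439550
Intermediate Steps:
Y(W, Z) = 2*W*Z (Y(W, Z) = (2*W)*Z = 2*W*Z)
a(b, A) = 1352 + 603*b (a(b, A) = 603*b + 2*(-26)*(-26) = 603*b + 1352 = 1352 + 603*b)
(128458 + a(460, -13 - 1*(-229)))*(-237996 - 258449) = (128458 + (1352 + 603*460))*(-237996 - 258449) = (128458 + (1352 + 277380))*(-496445) = (128458 + 278732)*(-496445) = 407190*(-496445) = -202147439550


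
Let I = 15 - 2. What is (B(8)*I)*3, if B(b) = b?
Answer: 312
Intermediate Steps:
I = 13
(B(8)*I)*3 = (8*13)*3 = 104*3 = 312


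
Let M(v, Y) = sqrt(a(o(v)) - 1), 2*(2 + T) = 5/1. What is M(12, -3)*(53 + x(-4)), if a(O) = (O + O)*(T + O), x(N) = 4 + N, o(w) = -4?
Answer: 159*sqrt(3) ≈ 275.40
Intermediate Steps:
T = 1/2 (T = -2 + (5/1)/2 = -2 + (5*1)/2 = -2 + (1/2)*5 = -2 + 5/2 = 1/2 ≈ 0.50000)
a(O) = 2*O*(1/2 + O) (a(O) = (O + O)*(1/2 + O) = (2*O)*(1/2 + O) = 2*O*(1/2 + O))
M(v, Y) = 3*sqrt(3) (M(v, Y) = sqrt(-4*(1 + 2*(-4)) - 1) = sqrt(-4*(1 - 8) - 1) = sqrt(-4*(-7) - 1) = sqrt(28 - 1) = sqrt(27) = 3*sqrt(3))
M(12, -3)*(53 + x(-4)) = (3*sqrt(3))*(53 + (4 - 4)) = (3*sqrt(3))*(53 + 0) = (3*sqrt(3))*53 = 159*sqrt(3)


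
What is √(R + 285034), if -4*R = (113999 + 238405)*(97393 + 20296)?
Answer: I*√10368233555 ≈ 1.0182e+5*I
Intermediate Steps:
R = -10368518589 (R = -(113999 + 238405)*(97393 + 20296)/4 = -88101*117689 = -¼*41474074356 = -10368518589)
√(R + 285034) = √(-10368518589 + 285034) = √(-10368233555) = I*√10368233555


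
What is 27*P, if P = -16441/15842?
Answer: -443907/15842 ≈ -28.021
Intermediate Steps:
P = -16441/15842 (P = -16441*1/15842 = -16441/15842 ≈ -1.0378)
27*P = 27*(-16441/15842) = -443907/15842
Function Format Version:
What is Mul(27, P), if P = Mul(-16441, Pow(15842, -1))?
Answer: Rational(-443907, 15842) ≈ -28.021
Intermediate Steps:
P = Rational(-16441, 15842) (P = Mul(-16441, Rational(1, 15842)) = Rational(-16441, 15842) ≈ -1.0378)
Mul(27, P) = Mul(27, Rational(-16441, 15842)) = Rational(-443907, 15842)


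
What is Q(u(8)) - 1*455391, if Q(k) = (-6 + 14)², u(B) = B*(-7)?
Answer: -455327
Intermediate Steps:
u(B) = -7*B
Q(k) = 64 (Q(k) = 8² = 64)
Q(u(8)) - 1*455391 = 64 - 1*455391 = 64 - 455391 = -455327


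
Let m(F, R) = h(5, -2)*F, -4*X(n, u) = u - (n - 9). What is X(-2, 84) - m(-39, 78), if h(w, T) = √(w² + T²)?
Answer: -95/4 + 39*√29 ≈ 186.27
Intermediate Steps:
h(w, T) = √(T² + w²)
X(n, u) = -9/4 - u/4 + n/4 (X(n, u) = -(u - (n - 9))/4 = -(u - (-9 + n))/4 = -(u + (9 - n))/4 = -(9 + u - n)/4 = -9/4 - u/4 + n/4)
m(F, R) = F*√29 (m(F, R) = √((-2)² + 5²)*F = √(4 + 25)*F = √29*F = F*√29)
X(-2, 84) - m(-39, 78) = (-9/4 - ¼*84 + (¼)*(-2)) - (-39)*√29 = (-9/4 - 21 - ½) + 39*√29 = -95/4 + 39*√29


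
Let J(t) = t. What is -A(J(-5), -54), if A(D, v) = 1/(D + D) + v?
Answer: 541/10 ≈ 54.100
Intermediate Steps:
A(D, v) = v + 1/(2*D) (A(D, v) = 1/(2*D) + v = v + 1/(2*D))
-A(J(-5), -54) = -(-54 + (1/2)/(-5)) = -(-54 + (1/2)*(-1/5)) = -(-54 - 1/10) = -1*(-541/10) = 541/10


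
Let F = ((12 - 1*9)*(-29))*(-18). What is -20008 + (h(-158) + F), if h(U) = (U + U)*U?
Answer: 31486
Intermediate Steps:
h(U) = 2*U² (h(U) = (2*U)*U = 2*U²)
F = 1566 (F = ((12 - 9)*(-29))*(-18) = (3*(-29))*(-18) = -87*(-18) = 1566)
-20008 + (h(-158) + F) = -20008 + (2*(-158)² + 1566) = -20008 + (2*24964 + 1566) = -20008 + (49928 + 1566) = -20008 + 51494 = 31486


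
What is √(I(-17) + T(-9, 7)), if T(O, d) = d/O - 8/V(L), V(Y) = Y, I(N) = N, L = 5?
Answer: 2*I*√1090/15 ≈ 4.402*I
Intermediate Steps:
T(O, d) = -8/5 + d/O (T(O, d) = d/O - 8/5 = -8/5 + d/O)
√(I(-17) + T(-9, 7)) = √(-17 + (-8/5 + 7/(-9))) = √(-17 + (-8/5 + 7*(-⅑))) = √(-17 + (-8/5 - 7/9)) = √(-17 - 107/45) = √(-872/45) = 2*I*√1090/15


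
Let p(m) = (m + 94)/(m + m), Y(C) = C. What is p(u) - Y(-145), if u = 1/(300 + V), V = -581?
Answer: -26123/2 ≈ -13062.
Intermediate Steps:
u = -1/281 (u = 1/(300 - 581) = 1/(-281) = -1/281 ≈ -0.0035587)
p(m) = (94 + m)/(2*m) (p(m) = (94 + m)/((2*m)) = (94 + m)*(1/(2*m)) = (94 + m)/(2*m))
p(u) - Y(-145) = (94 - 1/281)/(2*(-1/281)) - 1*(-145) = (½)*(-281)*(26413/281) + 145 = -26413/2 + 145 = -26123/2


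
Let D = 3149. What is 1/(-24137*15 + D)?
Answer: -1/358906 ≈ -2.7862e-6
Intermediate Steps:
1/(-24137*15 + D) = 1/(-24137*15 + 3149) = 1/(-362055 + 3149) = 1/(-358906) = -1/358906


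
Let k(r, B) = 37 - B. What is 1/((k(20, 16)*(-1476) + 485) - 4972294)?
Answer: -1/5002805 ≈ -1.9989e-7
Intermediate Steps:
1/((k(20, 16)*(-1476) + 485) - 4972294) = 1/(((37 - 1*16)*(-1476) + 485) - 4972294) = 1/(((37 - 16)*(-1476) + 485) - 4972294) = 1/((21*(-1476) + 485) - 4972294) = 1/((-30996 + 485) - 4972294) = 1/(-30511 - 4972294) = 1/(-5002805) = -1/5002805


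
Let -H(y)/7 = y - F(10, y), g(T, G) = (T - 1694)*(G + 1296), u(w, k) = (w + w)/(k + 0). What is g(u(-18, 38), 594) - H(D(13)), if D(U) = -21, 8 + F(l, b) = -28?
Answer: -60863565/19 ≈ -3.2033e+6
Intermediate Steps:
F(l, b) = -36 (F(l, b) = -8 - 28 = -36)
u(w, k) = 2*w/k (u(w, k) = (2*w)/k = 2*w/k)
g(T, G) = (-1694 + T)*(1296 + G)
H(y) = -252 - 7*y (H(y) = -7*(y - 1*(-36)) = -7*(y + 36) = -7*(36 + y) = -252 - 7*y)
g(u(-18, 38), 594) - H(D(13)) = (-2195424 - 1694*594 + 1296*(2*(-18)/38) + 594*(2*(-18)/38)) - (-252 - 7*(-21)) = (-2195424 - 1006236 + 1296*(2*(-18)*(1/38)) + 594*(2*(-18)*(1/38))) - (-252 + 147) = (-2195424 - 1006236 + 1296*(-18/19) + 594*(-18/19)) - 1*(-105) = (-2195424 - 1006236 - 23328/19 - 10692/19) + 105 = -60865560/19 + 105 = -60863565/19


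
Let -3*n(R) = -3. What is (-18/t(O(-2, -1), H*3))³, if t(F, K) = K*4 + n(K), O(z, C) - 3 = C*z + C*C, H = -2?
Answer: 5832/12167 ≈ 0.47933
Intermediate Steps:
n(R) = 1 (n(R) = -⅓*(-3) = 1)
O(z, C) = 3 + C² + C*z (O(z, C) = 3 + (C*z + C*C) = 3 + (C*z + C²) = 3 + (C² + C*z) = 3 + C² + C*z)
t(F, K) = 1 + 4*K (t(F, K) = K*4 + 1 = 4*K + 1 = 1 + 4*K)
(-18/t(O(-2, -1), H*3))³ = (-18/(1 + 4*(-2*3)))³ = (-18/(1 + 4*(-6)))³ = (-18/(1 - 24))³ = (-18/(-23))³ = (-18*(-1/23))³ = (18/23)³ = 5832/12167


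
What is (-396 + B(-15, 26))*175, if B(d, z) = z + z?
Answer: -60200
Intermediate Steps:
B(d, z) = 2*z
(-396 + B(-15, 26))*175 = (-396 + 2*26)*175 = (-396 + 52)*175 = -344*175 = -60200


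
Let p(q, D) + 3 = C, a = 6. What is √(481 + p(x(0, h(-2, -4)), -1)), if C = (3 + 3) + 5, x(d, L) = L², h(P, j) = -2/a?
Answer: √489 ≈ 22.113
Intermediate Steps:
h(P, j) = -⅓ (h(P, j) = -2/6 = -2*⅙ = -⅓)
C = 11 (C = 6 + 5 = 11)
p(q, D) = 8 (p(q, D) = -3 + 11 = 8)
√(481 + p(x(0, h(-2, -4)), -1)) = √(481 + 8) = √489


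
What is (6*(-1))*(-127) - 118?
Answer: 644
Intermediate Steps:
(6*(-1))*(-127) - 118 = -6*(-127) - 118 = 762 - 118 = 644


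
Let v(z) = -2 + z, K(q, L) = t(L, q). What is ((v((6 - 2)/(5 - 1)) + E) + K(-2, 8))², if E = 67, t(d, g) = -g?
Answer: 4624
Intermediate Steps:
K(q, L) = -q
((v((6 - 2)/(5 - 1)) + E) + K(-2, 8))² = (((-2 + (6 - 2)/(5 - 1)) + 67) - 1*(-2))² = (((-2 + 4/4) + 67) + 2)² = (((-2 + 4*(¼)) + 67) + 2)² = (((-2 + 1) + 67) + 2)² = ((-1 + 67) + 2)² = (66 + 2)² = 68² = 4624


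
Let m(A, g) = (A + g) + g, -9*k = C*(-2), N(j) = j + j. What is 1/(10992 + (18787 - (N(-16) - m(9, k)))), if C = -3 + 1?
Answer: 9/268372 ≈ 3.3536e-5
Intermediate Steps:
C = -2
N(j) = 2*j
k = -4/9 (k = -(-2)*(-2)/9 = -1/9*4 = -4/9 ≈ -0.44444)
m(A, g) = A + 2*g
1/(10992 + (18787 - (N(-16) - m(9, k)))) = 1/(10992 + (18787 - (2*(-16) - (9 + 2*(-4/9))))) = 1/(10992 + (18787 - (-32 - (9 - 8/9)))) = 1/(10992 + (18787 - (-32 - 1*73/9))) = 1/(10992 + (18787 - (-32 - 73/9))) = 1/(10992 + (18787 - 1*(-361/9))) = 1/(10992 + (18787 + 361/9)) = 1/(10992 + 169444/9) = 1/(268372/9) = 9/268372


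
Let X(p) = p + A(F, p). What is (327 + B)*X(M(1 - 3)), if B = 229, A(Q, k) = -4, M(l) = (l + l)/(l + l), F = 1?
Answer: -1668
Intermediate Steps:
M(l) = 1 (M(l) = (2*l)/((2*l)) = (2*l)*(1/(2*l)) = 1)
X(p) = -4 + p (X(p) = p - 4 = -4 + p)
(327 + B)*X(M(1 - 3)) = (327 + 229)*(-4 + 1) = 556*(-3) = -1668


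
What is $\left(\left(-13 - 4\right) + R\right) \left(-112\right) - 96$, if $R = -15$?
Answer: $3488$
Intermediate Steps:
$\left(\left(-13 - 4\right) + R\right) \left(-112\right) - 96 = \left(\left(-13 - 4\right) - 15\right) \left(-112\right) - 96 = \left(-17 - 15\right) \left(-112\right) - 96 = \left(-32\right) \left(-112\right) - 96 = 3584 - 96 = 3488$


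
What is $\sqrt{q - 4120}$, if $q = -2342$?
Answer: $3 i \sqrt{718} \approx 80.387 i$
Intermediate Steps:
$\sqrt{q - 4120} = \sqrt{-2342 - 4120} = \sqrt{-6462} = 3 i \sqrt{718}$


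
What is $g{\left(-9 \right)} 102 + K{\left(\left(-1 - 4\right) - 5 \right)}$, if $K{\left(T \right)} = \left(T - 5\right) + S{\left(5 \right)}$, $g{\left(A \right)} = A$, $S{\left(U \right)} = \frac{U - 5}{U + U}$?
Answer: $-933$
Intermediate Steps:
$S{\left(U \right)} = \frac{-5 + U}{2 U}$
$K{\left(T \right)} = -5 + T$ ($K{\left(T \right)} = \left(T - 5\right) + \frac{-5 + 5}{2 \cdot 5} = \left(-5 + T\right) + \frac{1}{2} \cdot \frac{1}{5} \cdot 0 = \left(-5 + T\right) + 0 = -5 + T$)
$g{\left(-9 \right)} 102 + K{\left(\left(-1 - 4\right) - 5 \right)} = \left(-9\right) 102 - 15 = -918 - 15 = -933$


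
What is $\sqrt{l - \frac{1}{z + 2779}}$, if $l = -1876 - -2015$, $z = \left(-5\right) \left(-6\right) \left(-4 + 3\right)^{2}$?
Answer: $\frac{5 \sqrt{15618}}{53} \approx 11.79$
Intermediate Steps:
$z = 30$ ($z = 30 \left(-1\right)^{2} = 30 \cdot 1 = 30$)
$l = 139$ ($l = -1876 + 2015 = 139$)
$\sqrt{l - \frac{1}{z + 2779}} = \sqrt{139 - \frac{1}{30 + 2779}} = \sqrt{139 - \frac{1}{2809}} = \sqrt{\frac{390450}{2809}} = \frac{5 \sqrt{15618}}{53}$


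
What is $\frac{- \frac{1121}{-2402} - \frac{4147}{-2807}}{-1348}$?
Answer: $- \frac{13107741}{9088774072} \approx -0.0014422$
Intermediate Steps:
$\frac{- \frac{1121}{-2402} - \frac{4147}{-2807}}{-1348} = \left(\left(-1121\right) \left(- \frac{1}{2402}\right) - - \frac{4147}{2807}\right) \left(- \frac{1}{1348}\right) = \left(\frac{1121}{2402} + \frac{4147}{2807}\right) \left(- \frac{1}{1348}\right) = \frac{13107741}{6742414} \left(- \frac{1}{1348}\right) = - \frac{13107741}{9088774072}$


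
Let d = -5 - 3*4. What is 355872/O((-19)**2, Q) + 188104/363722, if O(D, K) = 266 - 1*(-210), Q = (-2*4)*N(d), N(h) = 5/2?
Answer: 16191001636/21641459 ≈ 748.15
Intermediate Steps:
d = -17 (d = -5 - 12 = -17)
N(h) = 5/2 (N(h) = 5*(1/2) = 5/2)
Q = -20 (Q = -2*4*(5/2) = -8*5/2 = -20)
O(D, K) = 476 (O(D, K) = 266 + 210 = 476)
355872/O((-19)**2, Q) + 188104/363722 = 355872/476 + 188104/363722 = 355872*(1/476) + 188104*(1/363722) = 88968/119 + 94052/181861 = 16191001636/21641459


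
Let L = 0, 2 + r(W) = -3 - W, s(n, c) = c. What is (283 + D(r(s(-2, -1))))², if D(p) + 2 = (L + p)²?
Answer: 88209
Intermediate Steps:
r(W) = -5 - W (r(W) = -2 + (-3 - W) = -5 - W)
D(p) = -2 + p² (D(p) = -2 + (0 + p)² = -2 + p²)
(283 + D(r(s(-2, -1))))² = (283 + (-2 + (-5 - 1*(-1))²))² = (283 + (-2 + (-5 + 1)²))² = (283 + (-2 + (-4)²))² = (283 + (-2 + 16))² = (283 + 14)² = 297² = 88209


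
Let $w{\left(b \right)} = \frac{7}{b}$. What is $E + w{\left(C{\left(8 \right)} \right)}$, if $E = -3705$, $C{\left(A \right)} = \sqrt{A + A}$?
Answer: $- \frac{14813}{4} \approx -3703.3$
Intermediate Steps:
$C{\left(A \right)} = \sqrt{2} \sqrt{A}$ ($C{\left(A \right)} = \sqrt{2 A} = \sqrt{2} \sqrt{A}$)
$E + w{\left(C{\left(8 \right)} \right)} = -3705 + \frac{7}{\sqrt{2} \sqrt{8}} = -3705 + \frac{7}{\sqrt{2} \cdot 2 \sqrt{2}} = -3705 + \frac{7}{4} = - \frac{14813}{4}$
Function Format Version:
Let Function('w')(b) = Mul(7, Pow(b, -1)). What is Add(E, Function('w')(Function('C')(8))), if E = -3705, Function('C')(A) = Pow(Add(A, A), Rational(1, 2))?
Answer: Rational(-14813, 4) ≈ -3703.3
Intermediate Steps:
Function('C')(A) = Mul(Pow(2, Rational(1, 2)), Pow(A, Rational(1, 2))) (Function('C')(A) = Pow(Mul(2, A), Rational(1, 2)) = Mul(Pow(2, Rational(1, 2)), Pow(A, Rational(1, 2))))
Add(E, Function('w')(Function('C')(8))) = Add(-3705, Mul(7, Pow(Mul(Pow(2, Rational(1, 2)), Pow(8, Rational(1, 2))), -1))) = Add(-3705, Mul(7, Pow(Mul(Pow(2, Rational(1, 2)), Mul(2, Pow(2, Rational(1, 2)))), -1))) = Add(-3705, Mul(7, Pow(4, -1))) = Add(-3705, Mul(7, Rational(1, 4))) = Add(-3705, Rational(7, 4)) = Rational(-14813, 4)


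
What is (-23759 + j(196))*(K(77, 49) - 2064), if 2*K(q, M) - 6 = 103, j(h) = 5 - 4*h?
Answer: 49309111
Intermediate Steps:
K(q, M) = 109/2 (K(q, M) = 3 + (1/2)*103 = 3 + 103/2 = 109/2)
(-23759 + j(196))*(K(77, 49) - 2064) = (-23759 + (5 - 4*196))*(109/2 - 2064) = (-23759 + (5 - 784))*(-4019/2) = (-23759 - 779)*(-4019/2) = -24538*(-4019/2) = 49309111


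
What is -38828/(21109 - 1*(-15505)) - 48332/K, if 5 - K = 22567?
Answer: 223397628/206521267 ≈ 1.0817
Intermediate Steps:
K = -22562 (K = 5 - 1*22567 = 5 - 22567 = -22562)
-38828/(21109 - 1*(-15505)) - 48332/K = -38828/(21109 - 1*(-15505)) - 48332/(-22562) = -38828/(21109 + 15505) - 48332*(-1/22562) = -38828/36614 + 24166/11281 = -38828*1/36614 + 24166/11281 = -19414/18307 + 24166/11281 = 223397628/206521267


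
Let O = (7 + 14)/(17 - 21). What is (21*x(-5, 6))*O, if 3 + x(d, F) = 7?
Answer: -441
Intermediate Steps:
O = -21/4 (O = 21/(-4) = 21*(-¼) = -21/4 ≈ -5.2500)
x(d, F) = 4 (x(d, F) = -3 + 7 = 4)
(21*x(-5, 6))*O = (21*4)*(-21/4) = 84*(-21/4) = -441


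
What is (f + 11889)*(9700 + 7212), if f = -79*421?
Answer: -361409440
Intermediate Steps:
f = -33259
(f + 11889)*(9700 + 7212) = (-33259 + 11889)*(9700 + 7212) = -21370*16912 = -361409440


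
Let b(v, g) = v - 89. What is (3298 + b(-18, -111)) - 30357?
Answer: -27166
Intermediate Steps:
b(v, g) = -89 + v
(3298 + b(-18, -111)) - 30357 = (3298 + (-89 - 18)) - 30357 = (3298 - 107) - 30357 = 3191 - 30357 = -27166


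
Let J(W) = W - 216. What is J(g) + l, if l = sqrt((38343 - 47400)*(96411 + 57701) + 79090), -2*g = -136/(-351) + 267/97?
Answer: -14815213/68094 + I*sqrt(1395713294) ≈ -217.57 + 37359.0*I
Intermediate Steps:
g = -106909/68094 (g = -(-136/(-351) + 267/97)/2 = -(-136*(-1/351) + 267*(1/97))/2 = -(136/351 + 267/97)/2 = -1/2*106909/34047 = -106909/68094 ≈ -1.5700)
J(W) = -216 + W
l = I*sqrt(1395713294) (l = sqrt(-9057*154112 + 79090) = sqrt(-1395792384 + 79090) = sqrt(-1395713294) = I*sqrt(1395713294) ≈ 37359.0*I)
J(g) + l = (-216 - 106909/68094) + I*sqrt(1395713294) = -14815213/68094 + I*sqrt(1395713294)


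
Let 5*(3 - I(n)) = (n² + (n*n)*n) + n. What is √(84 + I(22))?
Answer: 3*I*√5955/5 ≈ 46.301*I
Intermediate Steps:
I(n) = 3 - n/5 - n²/5 - n³/5 (I(n) = 3 - ((n² + (n*n)*n) + n)/5 = 3 - ((n² + n²*n) + n)/5 = 3 - ((n² + n³) + n)/5 = 3 - (n + n² + n³)/5 = 3 + (-n/5 - n²/5 - n³/5) = 3 - n/5 - n²/5 - n³/5)
√(84 + I(22)) = √(84 + (3 - ⅕*22 - ⅕*22² - ⅕*22³)) = √(84 + (3 - 22/5 - ⅕*484 - ⅕*10648)) = √(84 + (3 - 22/5 - 484/5 - 10648/5)) = √(84 - 11139/5) = √(-10719/5) = 3*I*√5955/5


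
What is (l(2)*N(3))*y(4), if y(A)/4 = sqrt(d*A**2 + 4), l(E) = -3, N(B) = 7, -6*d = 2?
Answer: -56*I*sqrt(3) ≈ -96.995*I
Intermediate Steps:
d = -1/3 (d = -1/6*2 = -1/3 ≈ -0.33333)
y(A) = 4*sqrt(4 - A**2/3) (y(A) = 4*sqrt(-A**2/3 + 4) = 4*sqrt(4 - A**2/3))
(l(2)*N(3))*y(4) = (-3*7)*(4*sqrt(36 - 3*4**2)/3) = -28*sqrt(36 - 3*16) = -28*sqrt(36 - 48) = -28*sqrt(-12) = -28*2*I*sqrt(3) = -56*I*sqrt(3)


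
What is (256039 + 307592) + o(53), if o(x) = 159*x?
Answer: 572058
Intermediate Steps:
(256039 + 307592) + o(53) = (256039 + 307592) + 159*53 = 563631 + 8427 = 572058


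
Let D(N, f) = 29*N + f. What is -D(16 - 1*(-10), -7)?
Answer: -747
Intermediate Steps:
D(N, f) = f + 29*N
-D(16 - 1*(-10), -7) = -(-7 + 29*(16 - 1*(-10))) = -(-7 + 29*(16 + 10)) = -(-7 + 29*26) = -(-7 + 754) = -1*747 = -747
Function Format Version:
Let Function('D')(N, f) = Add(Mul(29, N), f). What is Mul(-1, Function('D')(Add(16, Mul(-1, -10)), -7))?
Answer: -747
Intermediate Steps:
Function('D')(N, f) = Add(f, Mul(29, N))
Mul(-1, Function('D')(Add(16, Mul(-1, -10)), -7)) = Mul(-1, Add(-7, Mul(29, Add(16, Mul(-1, -10))))) = Mul(-1, Add(-7, Mul(29, Add(16, 10)))) = Mul(-1, Add(-7, Mul(29, 26))) = Mul(-1, Add(-7, 754)) = Mul(-1, 747) = -747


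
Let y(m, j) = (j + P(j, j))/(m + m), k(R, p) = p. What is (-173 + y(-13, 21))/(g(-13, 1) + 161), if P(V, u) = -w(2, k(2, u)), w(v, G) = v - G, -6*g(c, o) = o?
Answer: -13614/12545 ≈ -1.0852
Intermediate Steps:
g(c, o) = -o/6
P(V, u) = -2 + u (P(V, u) = -(2 - u) = -2 + u)
y(m, j) = (-2 + 2*j)/(2*m) (y(m, j) = (j + (-2 + j))/(m + m) = (-2 + 2*j)/((2*m)) = (-2 + 2*j)*(1/(2*m)) = (-2 + 2*j)/(2*m))
(-173 + y(-13, 21))/(g(-13, 1) + 161) = (-173 + (-1 + 21)/(-13))/(-1/6*1 + 161) = (-173 - 1/13*20)/(-1/6 + 161) = (-173 - 20/13)/(965/6) = -2269/13*6/965 = -13614/12545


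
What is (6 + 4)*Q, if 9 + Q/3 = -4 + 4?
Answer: -270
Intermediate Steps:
Q = -27 (Q = -27 + 3*(-4 + 4) = -27 + 3*0 = -27 + 0 = -27)
(6 + 4)*Q = (6 + 4)*(-27) = 10*(-27) = -270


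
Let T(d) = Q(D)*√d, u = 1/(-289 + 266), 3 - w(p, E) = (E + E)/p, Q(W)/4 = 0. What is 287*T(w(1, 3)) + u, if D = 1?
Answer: -1/23 ≈ -0.043478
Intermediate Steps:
Q(W) = 0 (Q(W) = 4*0 = 0)
w(p, E) = 3 - 2*E/p (w(p, E) = 3 - (E + E)/p = 3 - 2*E/p)
u = -1/23 (u = 1/(-23) = -1/23 ≈ -0.043478)
T(d) = 0 (T(d) = 0*√d = 0)
287*T(w(1, 3)) + u = 287*0 - 1/23 = 0 - 1/23 = -1/23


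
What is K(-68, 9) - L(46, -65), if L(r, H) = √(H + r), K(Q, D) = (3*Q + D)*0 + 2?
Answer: 2 - I*√19 ≈ 2.0 - 4.3589*I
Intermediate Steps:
K(Q, D) = 2 (K(Q, D) = (D + 3*Q)*0 + 2 = 0 + 2 = 2)
K(-68, 9) - L(46, -65) = 2 - √(-65 + 46) = 2 - √(-19) = 2 - I*√19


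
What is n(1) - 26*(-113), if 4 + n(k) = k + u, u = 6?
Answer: 2941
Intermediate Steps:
n(k) = 2 + k (n(k) = -4 + (k + 6) = -4 + (6 + k) = 2 + k)
n(1) - 26*(-113) = (2 + 1) - 26*(-113) = 3 + 2938 = 2941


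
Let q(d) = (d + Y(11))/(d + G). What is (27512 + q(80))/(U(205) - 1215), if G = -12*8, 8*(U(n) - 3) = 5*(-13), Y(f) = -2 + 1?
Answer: -440113/19522 ≈ -22.544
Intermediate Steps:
Y(f) = -1
U(n) = -41/8 (U(n) = 3 + (5*(-13))/8 = 3 + (1/8)*(-65) = 3 - 65/8 = -41/8)
G = -96
q(d) = (-1 + d)/(-96 + d) (q(d) = (d - 1)/(d - 96) = (-1 + d)/(-96 + d))
(27512 + q(80))/(U(205) - 1215) = (27512 + (-1 + 80)/(-96 + 80))/(-41/8 - 1215) = (27512 + 79/(-16))/(-9761/8) = (27512 - 1/16*79)*(-8/9761) = (27512 - 79/16)*(-8/9761) = (440113/16)*(-8/9761) = -440113/19522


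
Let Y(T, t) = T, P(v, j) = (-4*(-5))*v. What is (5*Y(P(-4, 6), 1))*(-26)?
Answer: 10400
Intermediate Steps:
P(v, j) = 20*v
(5*Y(P(-4, 6), 1))*(-26) = (5*(20*(-4)))*(-26) = (5*(-80))*(-26) = -400*(-26) = 10400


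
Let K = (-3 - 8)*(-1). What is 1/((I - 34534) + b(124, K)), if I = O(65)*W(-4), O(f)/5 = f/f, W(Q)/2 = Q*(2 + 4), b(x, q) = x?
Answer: -1/34650 ≈ -2.8860e-5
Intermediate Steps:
K = 11 (K = -11*(-1) = 11)
W(Q) = 12*Q (W(Q) = 2*(Q*(2 + 4)) = 2*(Q*6) = 2*(6*Q) = 12*Q)
O(f) = 5 (O(f) = 5*(f/f) = 5*1 = 5)
I = -240 (I = 5*(12*(-4)) = 5*(-48) = -240)
1/((I - 34534) + b(124, K)) = 1/((-240 - 34534) + 124) = 1/(-34774 + 124) = 1/(-34650) = -1/34650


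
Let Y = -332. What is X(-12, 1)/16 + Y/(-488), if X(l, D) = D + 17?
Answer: 881/488 ≈ 1.8053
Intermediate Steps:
X(l, D) = 17 + D
X(-12, 1)/16 + Y/(-488) = (17 + 1)/16 - 332/(-488) = 18*(1/16) - 332*(-1/488) = 9/8 + 83/122 = 881/488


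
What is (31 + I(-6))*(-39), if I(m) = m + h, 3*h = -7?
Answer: -884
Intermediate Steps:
h = -7/3 (h = (1/3)*(-7) = -7/3 ≈ -2.3333)
I(m) = -7/3 + m (I(m) = m - 7/3 = -7/3 + m)
(31 + I(-6))*(-39) = (31 + (-7/3 - 6))*(-39) = (31 - 25/3)*(-39) = (68/3)*(-39) = -884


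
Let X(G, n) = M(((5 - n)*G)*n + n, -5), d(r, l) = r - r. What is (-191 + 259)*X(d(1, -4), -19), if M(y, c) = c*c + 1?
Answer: 1768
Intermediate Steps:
d(r, l) = 0
M(y, c) = 1 + c**2 (M(y, c) = c**2 + 1 = 1 + c**2)
X(G, n) = 26 (X(G, n) = 1 + (-5)**2 = 1 + 25 = 26)
(-191 + 259)*X(d(1, -4), -19) = (-191 + 259)*26 = 68*26 = 1768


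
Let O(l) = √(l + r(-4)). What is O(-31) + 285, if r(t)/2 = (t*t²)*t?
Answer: 285 + √481 ≈ 306.93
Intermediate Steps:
r(t) = 2*t⁴ (r(t) = 2*((t*t²)*t) = 2*(t³*t) = 2*t⁴)
O(l) = √(512 + l) (O(l) = √(l + 2*(-4)⁴) = √(l + 2*256) = √(l + 512) = √(512 + l))
O(-31) + 285 = √(512 - 31) + 285 = √481 + 285 = 285 + √481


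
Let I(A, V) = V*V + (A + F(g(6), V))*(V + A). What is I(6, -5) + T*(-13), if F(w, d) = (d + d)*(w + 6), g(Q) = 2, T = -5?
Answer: 16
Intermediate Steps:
F(w, d) = 2*d*(6 + w) (F(w, d) = (2*d)*(6 + w) = 2*d*(6 + w))
I(A, V) = V**2 + (A + V)*(A + 16*V) (I(A, V) = V*V + (A + 2*V*(6 + 2))*(V + A) = V**2 + (A + 2*V*8)*(A + V) = V**2 + (A + 16*V)*(A + V) = V**2 + (A + V)*(A + 16*V))
I(6, -5) + T*(-13) = (6**2 + 17*(-5)**2 + 17*6*(-5)) - 5*(-13) = (36 + 17*25 - 510) + 65 = (36 + 425 - 510) + 65 = -49 + 65 = 16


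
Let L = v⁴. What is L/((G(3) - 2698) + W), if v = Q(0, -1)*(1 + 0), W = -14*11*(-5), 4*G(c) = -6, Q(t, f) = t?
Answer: 0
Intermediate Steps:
G(c) = -3/2 (G(c) = (¼)*(-6) = -3/2)
W = 770 (W = -154*(-5) = 770)
v = 0 (v = 0*(1 + 0) = 0*1 = 0)
L = 0 (L = 0⁴ = 0)
L/((G(3) - 2698) + W) = 0/((-3/2 - 2698) + 770) = 0/(-5399/2 + 770) = 0/(-3859/2) = 0*(-2/3859) = 0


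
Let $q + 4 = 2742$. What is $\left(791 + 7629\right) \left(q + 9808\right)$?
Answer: $105637320$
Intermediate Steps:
$q = 2738$ ($q = -4 + 2742 = 2738$)
$\left(791 + 7629\right) \left(q + 9808\right) = \left(791 + 7629\right) \left(2738 + 9808\right) = 8420 \cdot 12546 = 105637320$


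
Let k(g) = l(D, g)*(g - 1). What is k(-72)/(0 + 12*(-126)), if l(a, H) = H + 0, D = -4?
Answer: -73/21 ≈ -3.4762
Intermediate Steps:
l(a, H) = H
k(g) = g*(-1 + g) (k(g) = g*(g - 1) = g*(-1 + g))
k(-72)/(0 + 12*(-126)) = (-72*(-1 - 72))/(0 + 12*(-126)) = (-72*(-73))/(0 - 1512) = 5256/(-1512) = 5256*(-1/1512) = -73/21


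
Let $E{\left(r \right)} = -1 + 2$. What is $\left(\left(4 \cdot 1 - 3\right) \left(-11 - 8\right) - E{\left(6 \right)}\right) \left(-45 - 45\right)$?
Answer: $1800$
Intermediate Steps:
$E{\left(r \right)} = 1$
$\left(\left(4 \cdot 1 - 3\right) \left(-11 - 8\right) - E{\left(6 \right)}\right) \left(-45 - 45\right) = \left(\left(4 \cdot 1 - 3\right) \left(-11 - 8\right) - 1\right) \left(-45 - 45\right) = \left(\left(4 - 3\right) \left(-19\right) - 1\right) \left(-90\right) = \left(1 \left(-19\right) - 1\right) \left(-90\right) = \left(-19 - 1\right) \left(-90\right) = \left(-20\right) \left(-90\right) = 1800$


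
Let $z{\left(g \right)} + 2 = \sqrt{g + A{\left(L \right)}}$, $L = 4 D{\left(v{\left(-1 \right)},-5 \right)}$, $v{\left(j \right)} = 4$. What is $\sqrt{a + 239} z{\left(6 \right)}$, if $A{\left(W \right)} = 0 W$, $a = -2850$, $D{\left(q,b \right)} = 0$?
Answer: $i \sqrt{2611} \left(-2 + \sqrt{6}\right) \approx 22.968 i$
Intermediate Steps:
$L = 0$ ($L = 4 \cdot 0 = 0$)
$A{\left(W \right)} = 0$
$z{\left(g \right)} = -2 + \sqrt{g}$ ($z{\left(g \right)} = -2 + \sqrt{g + 0} = -2 + \sqrt{g}$)
$\sqrt{a + 239} z{\left(6 \right)} = \sqrt{-2850 + 239} \left(-2 + \sqrt{6}\right) = \sqrt{-2611} \left(-2 + \sqrt{6}\right) = i \sqrt{2611} \left(-2 + \sqrt{6}\right)$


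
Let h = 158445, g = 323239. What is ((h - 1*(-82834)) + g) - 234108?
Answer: 330410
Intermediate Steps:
((h - 1*(-82834)) + g) - 234108 = ((158445 - 1*(-82834)) + 323239) - 234108 = ((158445 + 82834) + 323239) - 234108 = (241279 + 323239) - 234108 = 564518 - 234108 = 330410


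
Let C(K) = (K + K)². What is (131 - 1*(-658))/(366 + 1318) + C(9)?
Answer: 546405/1684 ≈ 324.47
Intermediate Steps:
C(K) = 4*K² (C(K) = (2*K)² = 4*K²)
(131 - 1*(-658))/(366 + 1318) + C(9) = (131 - 1*(-658))/(366 + 1318) + 4*9² = (131 + 658)/1684 + 4*81 = 789*(1/1684) + 324 = 789/1684 + 324 = 546405/1684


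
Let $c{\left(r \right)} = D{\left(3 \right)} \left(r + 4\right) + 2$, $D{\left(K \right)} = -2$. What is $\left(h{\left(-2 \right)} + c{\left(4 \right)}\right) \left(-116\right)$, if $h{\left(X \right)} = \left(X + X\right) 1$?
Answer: $2088$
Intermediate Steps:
$h{\left(X \right)} = 2 X$ ($h{\left(X \right)} = 2 X 1 = 2 X$)
$c{\left(r \right)} = -6 - 2 r$ ($c{\left(r \right)} = - 2 \left(r + 4\right) + 2 = - 2 \left(4 + r\right) + 2 = \left(-8 - 2 r\right) + 2 = -6 - 2 r$)
$\left(h{\left(-2 \right)} + c{\left(4 \right)}\right) \left(-116\right) = \left(2 \left(-2\right) - 14\right) \left(-116\right) = \left(-4 - 14\right) \left(-116\right) = \left(-18\right) \left(-116\right) = 2088$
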